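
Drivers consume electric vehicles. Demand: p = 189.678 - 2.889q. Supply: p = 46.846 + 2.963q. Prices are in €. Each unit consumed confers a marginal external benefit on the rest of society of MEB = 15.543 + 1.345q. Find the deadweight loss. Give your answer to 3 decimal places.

Market equilibrium (private): 46.846 + 2.963q = 189.678 - 2.889q → q_m = 24.4074.
Social marginal benefit = demand + MEB = 205.221 - 1.544q.
Set SMB = MC: 205.221 - 1.544q = 46.846 + 2.963q → q* = 35.1398.
The loss is the area between SMB and MC from q* to q_m; with linear curves that's a triangle of height MEB(q_m).
DWL = ½ × 10.7324 × 48.3709 = 259.5679.

DWL = €259.568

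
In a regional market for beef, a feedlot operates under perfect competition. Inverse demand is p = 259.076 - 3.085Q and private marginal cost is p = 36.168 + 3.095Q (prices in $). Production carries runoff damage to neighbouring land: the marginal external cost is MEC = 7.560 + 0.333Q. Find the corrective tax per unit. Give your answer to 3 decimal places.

tax = $18.570 per unit

Social marginal cost = private MC + MEC = 43.728 + 3.428Q.
Set SMC = demand: 43.728 + 3.428Q = 259.076 - 3.085Q → Q* = 33.0643.
The Pigouvian tax equals MEC at Q*: 7.560 + 0.333×33.0643 = 18.5704.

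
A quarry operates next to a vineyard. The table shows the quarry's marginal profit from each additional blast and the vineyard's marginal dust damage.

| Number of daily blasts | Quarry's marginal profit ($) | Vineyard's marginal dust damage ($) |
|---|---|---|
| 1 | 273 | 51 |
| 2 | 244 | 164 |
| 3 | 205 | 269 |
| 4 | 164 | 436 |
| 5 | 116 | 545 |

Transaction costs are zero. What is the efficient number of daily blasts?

2

Bargaining reaches the level where marginal profit last exceeds marginal dust damage.
That holds through level 2 (244 ≥ 164) but not at 3 (205 < 269).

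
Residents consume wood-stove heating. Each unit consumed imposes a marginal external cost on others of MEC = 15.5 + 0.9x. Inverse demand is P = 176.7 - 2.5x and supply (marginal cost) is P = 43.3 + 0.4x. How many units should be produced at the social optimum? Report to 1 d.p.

Social marginal benefit = demand − MEC = 161.2 - 3.4x.
Set SMB = MC: 161.2 - 3.4x = 43.3 + 0.4x → x* = 31.0263.

x* = 31.0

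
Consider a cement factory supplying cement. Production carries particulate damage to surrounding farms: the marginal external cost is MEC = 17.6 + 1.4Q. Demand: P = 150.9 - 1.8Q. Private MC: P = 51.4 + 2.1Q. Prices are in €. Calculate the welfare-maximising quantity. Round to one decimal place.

Q* = 15.5

Social marginal cost = private MC + MEC = 69.0 + 3.5Q.
Set SMC = demand: 69.0 + 3.5Q = 150.9 - 1.8Q → Q* = 15.4528.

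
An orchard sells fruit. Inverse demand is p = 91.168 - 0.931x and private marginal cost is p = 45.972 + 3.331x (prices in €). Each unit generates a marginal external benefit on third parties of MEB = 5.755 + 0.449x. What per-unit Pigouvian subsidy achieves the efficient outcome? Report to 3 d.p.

subsidy = €11.755 per unit

Social marginal cost = private MC − MEB = 40.217 + 2.882x.
Set SMC = demand: 40.217 + 2.882x = 91.168 - 0.931x → x* = 13.3624.
The Pigouvian subsidy equals MEB at x*: 5.755 + 0.449×13.3624 = 11.7547.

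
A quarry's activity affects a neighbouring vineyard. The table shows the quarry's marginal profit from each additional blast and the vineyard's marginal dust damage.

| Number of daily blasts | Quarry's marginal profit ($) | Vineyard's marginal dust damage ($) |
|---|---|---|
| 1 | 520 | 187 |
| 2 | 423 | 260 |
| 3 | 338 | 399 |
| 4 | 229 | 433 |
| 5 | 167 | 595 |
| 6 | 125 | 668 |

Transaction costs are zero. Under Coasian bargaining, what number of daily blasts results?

2

Bargaining reaches the level where marginal profit last exceeds marginal dust damage.
That holds through level 2 (423 ≥ 260) but not at 3 (338 < 399).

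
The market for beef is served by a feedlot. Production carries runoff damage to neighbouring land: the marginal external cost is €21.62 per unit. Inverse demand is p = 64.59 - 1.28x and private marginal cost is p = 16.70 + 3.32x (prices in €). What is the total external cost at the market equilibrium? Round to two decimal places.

Market equilibrium (private): 16.70 + 3.32x = 64.59 - 1.28x → x_m = 10.4109.
Total external cost = MEC × x_m = 21.62 × 10.4109 = 225.0837.

€225.08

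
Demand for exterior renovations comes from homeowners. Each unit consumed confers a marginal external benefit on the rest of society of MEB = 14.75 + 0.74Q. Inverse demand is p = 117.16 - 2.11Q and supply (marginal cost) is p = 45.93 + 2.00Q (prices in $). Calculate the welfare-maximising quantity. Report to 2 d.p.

Social marginal benefit = demand + MEB = 131.91 - 1.37Q.
Set SMB = MC: 131.91 - 1.37Q = 45.93 + 2.00Q → Q* = 25.5134.

Q* = 25.51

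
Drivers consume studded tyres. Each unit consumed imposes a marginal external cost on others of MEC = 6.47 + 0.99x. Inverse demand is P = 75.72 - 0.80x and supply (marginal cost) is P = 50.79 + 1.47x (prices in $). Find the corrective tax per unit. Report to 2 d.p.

tax = $12.08 per unit

Social marginal benefit = demand − MEC = 69.25 - 1.79x.
Set SMB = MC: 69.25 - 1.79x = 50.79 + 1.47x → x* = 5.6626.
The Pigouvian tax equals MEC at x*: 6.47 + 0.99×5.6626 = 12.0760.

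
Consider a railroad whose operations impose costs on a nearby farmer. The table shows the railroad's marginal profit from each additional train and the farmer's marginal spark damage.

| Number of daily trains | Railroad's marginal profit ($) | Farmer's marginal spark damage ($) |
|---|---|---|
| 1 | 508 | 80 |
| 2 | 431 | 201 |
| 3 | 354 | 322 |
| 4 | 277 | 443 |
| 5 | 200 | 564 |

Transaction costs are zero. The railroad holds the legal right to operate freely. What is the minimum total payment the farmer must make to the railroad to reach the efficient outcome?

$477

Left alone the railroad would choose level 5 (marginal profit stays positive).
Efficient level: k* = 3 (marginal profit ≥ marginal spark damage through 3).
The farmer must at least cover the railroad's forgone profit from cutting 5→3: 277 + 200 = 477.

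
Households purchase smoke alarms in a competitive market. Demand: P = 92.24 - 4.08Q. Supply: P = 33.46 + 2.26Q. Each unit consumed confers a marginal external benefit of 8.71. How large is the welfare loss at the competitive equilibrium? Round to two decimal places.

Market equilibrium (private): 33.46 + 2.26Q = 92.24 - 4.08Q → Q_m = 9.2713.
Social marginal benefit = demand + MEB = 100.95 - 4.08Q.
Set SMB = MC: 100.95 - 4.08Q = 33.46 + 2.26Q → Q* = 10.6451.
The loss is the area between SMB and MC from Q* to Q_m; with linear curves that's a triangle of height MEB(Q_m).
DWL = ½ × 1.3738 × 8.7100 = 5.9829.

DWL = 5.98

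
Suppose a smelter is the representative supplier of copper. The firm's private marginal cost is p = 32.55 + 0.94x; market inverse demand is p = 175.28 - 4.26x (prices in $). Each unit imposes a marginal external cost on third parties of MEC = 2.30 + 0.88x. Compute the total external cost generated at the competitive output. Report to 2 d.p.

$394.63

Market equilibrium (private): 32.55 + 0.94x = 175.28 - 4.26x → x_m = 27.4481.
Total external cost = ∫₀^{x_m} (2.30 + 0.88x) dx = 2.30×27.4481 + ½×0.88×27.4481² = 394.6258.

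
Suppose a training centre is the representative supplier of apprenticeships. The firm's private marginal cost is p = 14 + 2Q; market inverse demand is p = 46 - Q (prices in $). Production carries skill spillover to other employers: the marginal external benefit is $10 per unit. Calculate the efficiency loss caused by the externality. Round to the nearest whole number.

DWL = $17

Market equilibrium (private): 14 + 2Q = 46 - Q → Q_m = 10.6667.
Social marginal cost = private MC − MEB = 4 + 2Q.
Set SMC = demand: 4 + 2Q = 46 - Q → Q* = 14.0000.
Height of the DWL triangle at Q_m is demand(Q_m) − SMC(Q_m) = MEB(Q_m) = 10.0000.
DWL = ½ × 3.3333 × 10.0000 = 16.6665.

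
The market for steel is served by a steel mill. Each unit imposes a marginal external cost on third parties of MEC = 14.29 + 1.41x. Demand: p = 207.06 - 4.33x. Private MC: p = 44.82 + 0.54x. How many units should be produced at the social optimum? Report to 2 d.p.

x* = 23.56

Social marginal cost = private MC + MEC = 59.11 + 1.95x.
Set SMC = demand: 59.11 + 1.95x = 207.06 - 4.33x → x* = 23.5589.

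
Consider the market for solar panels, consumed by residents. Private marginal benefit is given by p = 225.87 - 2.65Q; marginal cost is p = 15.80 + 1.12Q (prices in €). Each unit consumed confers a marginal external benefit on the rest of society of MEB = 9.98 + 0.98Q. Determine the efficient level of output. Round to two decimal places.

Q* = 78.87

Social marginal benefit = demand + MEB = 235.85 - 1.67Q.
Set SMB = MC: 235.85 - 1.67Q = 15.80 + 1.12Q → Q* = 78.8710.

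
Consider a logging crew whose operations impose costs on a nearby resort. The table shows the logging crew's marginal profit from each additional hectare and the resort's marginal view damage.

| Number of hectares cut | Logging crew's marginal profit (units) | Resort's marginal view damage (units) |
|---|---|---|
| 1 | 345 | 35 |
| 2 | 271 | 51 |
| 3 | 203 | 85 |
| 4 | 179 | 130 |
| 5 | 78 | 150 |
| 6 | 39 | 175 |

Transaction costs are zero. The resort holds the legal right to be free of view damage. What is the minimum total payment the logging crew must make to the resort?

Efficient level: marginal profit ≥ marginal view damage through level 4, so k* = 4.
With the resort holding the right, the logging crew must at least compensate total damage at k*: 35 + 51 + 85 + 130 = 301.

301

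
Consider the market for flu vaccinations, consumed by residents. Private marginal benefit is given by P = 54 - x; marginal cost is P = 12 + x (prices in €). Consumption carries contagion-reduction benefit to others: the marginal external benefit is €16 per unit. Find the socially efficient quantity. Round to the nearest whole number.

x* = 29

Social marginal benefit = demand + MEB = 70 - x.
Set SMB = MC: 70 - x = 12 + x → x* = 29.0000.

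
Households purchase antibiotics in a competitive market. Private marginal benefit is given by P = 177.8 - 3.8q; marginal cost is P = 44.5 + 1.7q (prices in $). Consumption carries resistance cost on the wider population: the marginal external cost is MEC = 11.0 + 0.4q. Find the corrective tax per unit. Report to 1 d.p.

Social marginal benefit = demand − MEC = 166.8 - 4.2q.
Set SMB = MC: 166.8 - 4.2q = 44.5 + 1.7q → q* = 20.7288.
The Pigouvian tax equals MEC at q*: 11.0 + 0.4×20.7288 = 19.2915.

tax = $19.3 per unit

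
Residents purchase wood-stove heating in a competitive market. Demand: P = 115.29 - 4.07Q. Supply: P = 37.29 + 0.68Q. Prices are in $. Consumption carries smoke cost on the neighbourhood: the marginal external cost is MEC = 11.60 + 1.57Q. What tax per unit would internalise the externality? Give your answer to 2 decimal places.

Social marginal benefit = demand − MEC = 103.69 - 5.64Q.
Set SMB = MC: 103.69 - 5.64Q = 37.29 + 0.68Q → Q* = 10.5063.
The Pigouvian tax equals MEC at Q*: 11.60 + 1.57×10.5063 = 28.0949.

tax = $28.09 per unit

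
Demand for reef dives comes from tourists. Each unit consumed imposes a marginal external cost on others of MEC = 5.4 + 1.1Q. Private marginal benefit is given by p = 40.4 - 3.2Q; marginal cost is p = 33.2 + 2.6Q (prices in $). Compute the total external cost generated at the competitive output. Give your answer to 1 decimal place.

Market equilibrium (private): 33.2 + 2.6Q = 40.4 - 3.2Q → Q_m = 1.2414.
Total external cost = ∫₀^{Q_m} (5.4 + 1.1Q) dQ = 5.4×1.2414 + ½×1.1×1.2414² = 7.5512.

$7.6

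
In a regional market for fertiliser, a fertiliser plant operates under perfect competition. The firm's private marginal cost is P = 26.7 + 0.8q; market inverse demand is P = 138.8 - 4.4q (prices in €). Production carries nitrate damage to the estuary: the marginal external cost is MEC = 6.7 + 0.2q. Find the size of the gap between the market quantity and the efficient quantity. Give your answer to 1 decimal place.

Market equilibrium (private): 26.7 + 0.8q = 138.8 - 4.4q → q_m = 21.5577.
Social marginal cost = private MC + MEC = 33.4 + q.
Set SMC = demand: 33.4 + q = 138.8 - 4.4q → q* = 19.5185.
Gap = |21.5577 − 19.5185| = 2.0392.

2.0 units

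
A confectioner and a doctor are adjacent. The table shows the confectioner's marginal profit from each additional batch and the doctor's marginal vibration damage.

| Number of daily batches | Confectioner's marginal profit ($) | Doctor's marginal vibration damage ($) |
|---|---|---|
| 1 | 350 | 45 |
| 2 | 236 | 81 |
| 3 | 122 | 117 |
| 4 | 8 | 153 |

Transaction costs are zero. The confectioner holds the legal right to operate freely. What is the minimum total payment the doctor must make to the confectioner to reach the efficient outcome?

$8

Left alone the confectioner would choose level 4 (marginal profit stays positive).
Efficient level: k* = 3 (marginal profit ≥ marginal vibration damage through 3).
The doctor must at least cover the confectioner's forgone profit from cutting 4→3: 8 = 8.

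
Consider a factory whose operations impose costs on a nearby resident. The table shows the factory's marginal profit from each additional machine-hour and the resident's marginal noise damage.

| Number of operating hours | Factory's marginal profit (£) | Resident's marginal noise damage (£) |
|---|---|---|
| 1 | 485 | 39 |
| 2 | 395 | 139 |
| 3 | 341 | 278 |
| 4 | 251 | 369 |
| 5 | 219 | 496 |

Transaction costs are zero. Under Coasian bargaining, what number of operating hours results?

3

Bargaining reaches the level where marginal profit last exceeds marginal noise damage.
That holds through level 3 (341 ≥ 278) but not at 4 (251 < 369).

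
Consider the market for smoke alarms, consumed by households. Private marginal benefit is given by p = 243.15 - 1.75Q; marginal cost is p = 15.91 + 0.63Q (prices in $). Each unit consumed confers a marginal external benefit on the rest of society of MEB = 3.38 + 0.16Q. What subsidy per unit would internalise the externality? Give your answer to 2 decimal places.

Social marginal benefit = demand + MEB = 246.53 - 1.59Q.
Set SMB = MC: 246.53 - 1.59Q = 15.91 + 0.63Q → Q* = 103.8829.
The Pigouvian subsidy equals MEB at Q*: 3.38 + 0.16×103.8829 = 20.0013.

subsidy = $20.00 per unit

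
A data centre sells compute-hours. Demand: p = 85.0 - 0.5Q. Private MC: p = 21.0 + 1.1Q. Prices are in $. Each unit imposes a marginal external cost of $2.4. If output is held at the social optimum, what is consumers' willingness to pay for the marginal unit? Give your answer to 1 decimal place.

Social marginal cost = private MC + MEC = 23.4 + 1.1Q.
Set SMC = demand: 23.4 + 1.1Q = 85.0 - 0.5Q → Q* = 38.5000.
Consumer price on the demand curve at Q*: 85.0 − 0.5×38.5000 = 65.7500.

P = $65.8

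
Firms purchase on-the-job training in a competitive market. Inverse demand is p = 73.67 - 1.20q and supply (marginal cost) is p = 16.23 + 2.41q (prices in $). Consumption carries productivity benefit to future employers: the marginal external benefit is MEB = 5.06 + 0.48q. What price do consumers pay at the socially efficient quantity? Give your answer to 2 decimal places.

P = $49.71

Social marginal benefit = demand + MEB = 78.73 - 0.72q.
Set SMB = MC: 78.73 - 0.72q = 16.23 + 2.41q → q* = 19.9681.
Consumer price on the demand curve at q*: 73.67 − 1.20×19.9681 = 49.7083.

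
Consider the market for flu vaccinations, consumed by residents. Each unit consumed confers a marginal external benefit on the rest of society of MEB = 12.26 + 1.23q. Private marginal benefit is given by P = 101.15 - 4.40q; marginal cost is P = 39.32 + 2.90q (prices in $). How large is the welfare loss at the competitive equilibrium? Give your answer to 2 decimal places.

Market equilibrium (private): 39.32 + 2.90q = 101.15 - 4.40q → q_m = 8.4699.
Social marginal benefit = demand + MEB = 113.41 - 3.17q.
Set SMB = MC: 113.41 - 3.17q = 39.32 + 2.90q → q* = 12.2059.
Between q* and q_m the wedge SMB − MC runs linearly from 0 to MEB(q_m), so the loss is a triangle.
DWL = ½ × 3.7360 × 22.6779 = 42.3623.

DWL = $42.36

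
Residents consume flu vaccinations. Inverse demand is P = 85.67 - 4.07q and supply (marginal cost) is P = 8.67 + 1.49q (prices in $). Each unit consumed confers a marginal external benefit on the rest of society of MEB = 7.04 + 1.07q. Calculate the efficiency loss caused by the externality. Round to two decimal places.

DWL = $53.21

Market equilibrium (private): 8.67 + 1.49q = 85.67 - 4.07q → q_m = 13.8489.
Social marginal benefit = demand + MEB = 92.71 - 3.00q.
Set SMB = MC: 92.71 - 3.00q = 8.67 + 1.49q → q* = 18.7171.
Between q* and q_m the wedge SMB − MC runs linearly from 0 to MEB(q_m), so the loss is a triangle.
DWL = ½ × 4.8682 × 21.8583 = 53.2053.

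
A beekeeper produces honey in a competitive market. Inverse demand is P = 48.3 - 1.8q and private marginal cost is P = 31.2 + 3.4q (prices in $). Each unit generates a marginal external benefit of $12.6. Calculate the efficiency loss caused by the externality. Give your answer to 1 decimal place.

Market equilibrium (private): 31.2 + 3.4q = 48.3 - 1.8q → q_m = 3.2885.
Social marginal cost = private MC − MEB = 18.6 + 3.4q.
Set SMC = demand: 18.6 + 3.4q = 48.3 - 1.8q → q* = 5.7115.
The welfare-loss triangle has base |q_m − q*| and height MEB(q_m) (the vertical gap between SMC and demand is zero at q* and MEB at q_m).
DWL = ½ × 2.4230 × 12.6000 = 15.2649.

DWL = $15.3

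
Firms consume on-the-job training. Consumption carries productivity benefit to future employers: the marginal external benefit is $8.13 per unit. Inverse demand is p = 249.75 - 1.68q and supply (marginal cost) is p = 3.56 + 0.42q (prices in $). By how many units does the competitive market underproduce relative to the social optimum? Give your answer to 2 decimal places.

Market equilibrium (private): 3.56 + 0.42q = 249.75 - 1.68q → q_m = 117.2333.
Social marginal benefit = demand + MEB = 257.88 - 1.68q.
Set SMB = MC: 257.88 - 1.68q = 3.56 + 0.42q → q* = 121.1048.
Gap = |117.2333 − 121.1048| = 3.8715.

3.87 units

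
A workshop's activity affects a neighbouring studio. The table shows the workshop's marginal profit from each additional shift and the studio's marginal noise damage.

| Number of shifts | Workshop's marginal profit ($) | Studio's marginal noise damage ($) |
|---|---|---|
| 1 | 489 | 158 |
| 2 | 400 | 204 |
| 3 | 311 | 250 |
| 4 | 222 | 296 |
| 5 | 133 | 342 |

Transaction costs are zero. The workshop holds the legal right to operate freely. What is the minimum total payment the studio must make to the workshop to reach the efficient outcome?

$355

Left alone the workshop would choose level 5 (marginal profit stays positive).
Efficient level: k* = 3 (marginal profit ≥ marginal noise damage through 3).
The studio must at least cover the workshop's forgone profit from cutting 5→3: 222 + 133 = 355.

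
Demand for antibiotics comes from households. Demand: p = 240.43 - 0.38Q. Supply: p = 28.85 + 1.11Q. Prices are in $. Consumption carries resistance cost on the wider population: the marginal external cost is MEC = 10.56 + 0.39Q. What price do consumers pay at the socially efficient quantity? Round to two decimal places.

P = $199.80

Social marginal benefit = demand − MEC = 229.87 - 0.77Q.
Set SMB = MC: 229.87 - 0.77Q = 28.85 + 1.11Q → Q* = 106.9255.
Consumer price on the demand curve at Q*: 240.43 − 0.38×106.9255 = 199.7983.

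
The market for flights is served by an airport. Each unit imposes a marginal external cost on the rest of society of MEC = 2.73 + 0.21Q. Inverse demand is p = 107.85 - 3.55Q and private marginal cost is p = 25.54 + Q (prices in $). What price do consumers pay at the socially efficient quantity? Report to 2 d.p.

Social marginal cost = private MC + MEC = 28.27 + 1.21Q.
Set SMC = demand: 28.27 + 1.21Q = 107.85 - 3.55Q → Q* = 16.7185.
Consumer price on the demand curve at Q*: 107.85 − 3.55×16.7185 = 48.4993.

P = $48.50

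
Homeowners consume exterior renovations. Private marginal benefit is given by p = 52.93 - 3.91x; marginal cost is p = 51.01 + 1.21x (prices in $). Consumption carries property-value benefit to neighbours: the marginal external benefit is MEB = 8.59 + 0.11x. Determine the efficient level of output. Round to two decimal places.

Social marginal benefit = demand + MEB = 61.52 - 3.80x.
Set SMB = MC: 61.52 - 3.80x = 51.01 + 1.21x → x* = 2.0978.

x* = 2.10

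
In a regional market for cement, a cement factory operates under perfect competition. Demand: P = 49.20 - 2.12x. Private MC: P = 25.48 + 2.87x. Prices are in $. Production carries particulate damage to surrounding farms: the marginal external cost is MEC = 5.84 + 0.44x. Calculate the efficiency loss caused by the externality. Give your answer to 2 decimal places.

DWL = $5.79

Market equilibrium (private): 25.48 + 2.87x = 49.20 - 2.12x → x_m = 4.7535.
Social marginal cost = private MC + MEC = 31.32 + 3.31x.
Set SMC = demand: 31.32 + 3.31x = 49.20 - 2.12x → x* = 3.2928.
Between x* and x_m the wedge SMC − demand runs linearly from 0 to MEC(x_m), so the loss is a triangle.
DWL = ½ × 1.4607 × 7.9315 = 5.7928.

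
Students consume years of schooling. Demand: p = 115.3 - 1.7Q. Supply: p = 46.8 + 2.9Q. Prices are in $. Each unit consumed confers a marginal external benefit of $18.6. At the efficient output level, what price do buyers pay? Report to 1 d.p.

P = $83.1

Social marginal benefit = demand + MEB = 133.9 - 1.7Q.
Set SMB = MC: 133.9 - 1.7Q = 46.8 + 2.9Q → Q* = 18.9348.
Consumer price on the demand curve at Q*: 115.3 − 1.7×18.9348 = 83.1108.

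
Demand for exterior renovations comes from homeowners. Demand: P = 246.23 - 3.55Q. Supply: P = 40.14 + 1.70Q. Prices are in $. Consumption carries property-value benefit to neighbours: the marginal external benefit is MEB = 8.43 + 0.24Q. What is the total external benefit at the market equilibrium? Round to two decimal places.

Market equilibrium (private): 40.14 + 1.70Q = 246.23 - 3.55Q → Q_m = 39.2552.
Total external benefit = ∫₀^{Q_m} (8.43 + 0.24Q) dQ = 8.43×39.2552 + ½×0.24×39.2552² = 515.8378.

$515.84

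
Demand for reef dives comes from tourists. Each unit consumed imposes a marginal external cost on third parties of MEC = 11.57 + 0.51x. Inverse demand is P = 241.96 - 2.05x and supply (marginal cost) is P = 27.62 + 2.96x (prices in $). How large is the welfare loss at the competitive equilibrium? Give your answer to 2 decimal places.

DWL = $100.98

Market equilibrium (private): 27.62 + 2.96x = 241.96 - 2.05x → x_m = 42.7824.
Social marginal benefit = demand − MEC = 230.39 - 2.56x.
Set SMB = MC: 230.39 - 2.56x = 27.62 + 2.96x → x* = 36.7337.
The loss is the area between SMB and MC from x* to x_m; with linear curves that's a triangle of height MEC(x_m).
DWL = ½ × 6.0487 × 33.3890 = 100.9800.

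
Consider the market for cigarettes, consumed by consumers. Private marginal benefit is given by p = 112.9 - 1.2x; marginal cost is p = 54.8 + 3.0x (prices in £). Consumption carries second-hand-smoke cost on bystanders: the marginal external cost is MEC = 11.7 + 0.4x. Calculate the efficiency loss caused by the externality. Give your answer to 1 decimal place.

DWL = £32.3

Market equilibrium (private): 54.8 + 3.0x = 112.9 - 1.2x → x_m = 13.8333.
Social marginal benefit = demand − MEC = 101.2 - 1.6x.
Set SMB = MC: 101.2 - 1.6x = 54.8 + 3.0x → x* = 10.0870.
The welfare-loss triangle has base |x_m − x*| and height MEC(x_m) (the vertical gap between SMB and MC is zero at x* and MEC at x_m).
DWL = ½ × 3.7463 × 17.2333 = 32.2806.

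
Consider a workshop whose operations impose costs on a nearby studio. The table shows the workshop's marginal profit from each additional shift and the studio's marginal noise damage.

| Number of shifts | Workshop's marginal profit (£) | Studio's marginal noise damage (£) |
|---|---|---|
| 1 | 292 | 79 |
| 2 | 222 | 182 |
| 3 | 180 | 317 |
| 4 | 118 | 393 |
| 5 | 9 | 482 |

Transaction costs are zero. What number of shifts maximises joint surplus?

Bargaining reaches the level where marginal profit last exceeds marginal noise damage.
That holds through level 2 (222 ≥ 182) but not at 3 (180 < 317).

2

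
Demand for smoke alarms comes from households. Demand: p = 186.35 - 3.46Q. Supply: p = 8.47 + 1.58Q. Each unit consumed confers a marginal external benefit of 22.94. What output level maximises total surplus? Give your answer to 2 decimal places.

Social marginal benefit = demand + MEB = 209.29 - 3.46Q.
Set SMB = MC: 209.29 - 3.46Q = 8.47 + 1.58Q → Q* = 39.8452.

Q* = 39.85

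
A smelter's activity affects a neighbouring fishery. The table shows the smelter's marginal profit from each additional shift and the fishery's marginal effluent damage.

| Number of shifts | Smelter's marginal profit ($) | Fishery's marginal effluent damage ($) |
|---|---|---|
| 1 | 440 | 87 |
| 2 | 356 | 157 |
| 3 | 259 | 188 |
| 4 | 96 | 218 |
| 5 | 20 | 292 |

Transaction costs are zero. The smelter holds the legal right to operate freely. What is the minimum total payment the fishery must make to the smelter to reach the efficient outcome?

Left alone the smelter would choose level 5 (marginal profit stays positive).
Efficient level: k* = 3 (marginal profit ≥ marginal effluent damage through 3).
The fishery must at least cover the smelter's forgone profit from cutting 5→3: 96 + 20 = 116.

$116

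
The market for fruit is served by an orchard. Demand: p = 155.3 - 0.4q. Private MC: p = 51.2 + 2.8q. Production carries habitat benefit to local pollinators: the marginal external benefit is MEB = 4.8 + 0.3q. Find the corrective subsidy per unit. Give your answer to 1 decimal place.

subsidy = 16.1 per unit

Social marginal cost = private MC − MEB = 46.4 + 2.5q.
Set SMC = demand: 46.4 + 2.5q = 155.3 - 0.4q → q* = 37.5517.
The Pigouvian subsidy equals MEB at q*: 4.8 + 0.3×37.5517 = 16.0655.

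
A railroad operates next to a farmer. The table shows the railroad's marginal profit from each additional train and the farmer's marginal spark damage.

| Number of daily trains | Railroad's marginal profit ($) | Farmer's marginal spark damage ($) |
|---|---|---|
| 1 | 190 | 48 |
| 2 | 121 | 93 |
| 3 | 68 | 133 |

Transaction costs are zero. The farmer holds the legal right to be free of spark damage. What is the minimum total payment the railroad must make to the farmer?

Efficient level: marginal profit ≥ marginal spark damage through level 2, so k* = 2.
With the farmer holding the right, the railroad must at least compensate total damage at k*: 48 + 93 = 141.

$141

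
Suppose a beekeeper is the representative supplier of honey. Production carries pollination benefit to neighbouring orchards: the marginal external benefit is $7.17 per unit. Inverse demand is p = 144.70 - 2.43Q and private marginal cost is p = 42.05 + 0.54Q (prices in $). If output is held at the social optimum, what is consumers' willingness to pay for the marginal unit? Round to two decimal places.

P = $54.85

Social marginal cost = private MC − MEB = 34.88 + 0.54Q.
Set SMC = demand: 34.88 + 0.54Q = 144.70 - 2.43Q → Q* = 36.9764.
Consumer price on the demand curve at Q*: 144.70 − 2.43×36.9764 = 54.8473.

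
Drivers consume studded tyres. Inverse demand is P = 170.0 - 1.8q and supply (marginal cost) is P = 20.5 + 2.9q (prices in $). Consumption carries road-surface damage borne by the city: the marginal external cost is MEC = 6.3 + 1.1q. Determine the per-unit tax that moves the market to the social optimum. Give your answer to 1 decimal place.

Social marginal benefit = demand − MEC = 163.7 - 2.9q.
Set SMB = MC: 163.7 - 2.9q = 20.5 + 2.9q → q* = 24.6897.
The Pigouvian tax equals MEC at q*: 6.3 + 1.1×24.6897 = 33.4587.

tax = $33.5 per unit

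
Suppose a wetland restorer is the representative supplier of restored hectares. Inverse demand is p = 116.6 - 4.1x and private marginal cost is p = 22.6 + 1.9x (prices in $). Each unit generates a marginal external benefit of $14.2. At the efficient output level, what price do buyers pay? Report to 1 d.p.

P = $42.7

Social marginal cost = private MC − MEB = 8.4 + 1.9x.
Set SMC = demand: 8.4 + 1.9x = 116.6 - 4.1x → x* = 18.0333.
Consumer price on the demand curve at x*: 116.6 − 4.1×18.0333 = 42.6635.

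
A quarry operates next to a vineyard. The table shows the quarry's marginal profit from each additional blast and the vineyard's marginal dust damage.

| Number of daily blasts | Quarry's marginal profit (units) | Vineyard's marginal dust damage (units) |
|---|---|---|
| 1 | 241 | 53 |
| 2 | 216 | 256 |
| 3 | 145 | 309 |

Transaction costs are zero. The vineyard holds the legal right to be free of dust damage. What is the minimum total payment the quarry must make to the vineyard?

53

Efficient level: marginal profit ≥ marginal dust damage through level 1, so k* = 1.
With the vineyard holding the right, the quarry must at least compensate total damage at k*: 53 = 53.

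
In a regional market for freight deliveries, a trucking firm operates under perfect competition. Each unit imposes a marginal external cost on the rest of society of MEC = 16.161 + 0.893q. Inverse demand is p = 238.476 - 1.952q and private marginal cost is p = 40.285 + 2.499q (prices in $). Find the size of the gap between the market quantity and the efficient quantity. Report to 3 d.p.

Market equilibrium (private): 40.285 + 2.499q = 238.476 - 1.952q → q_m = 44.5273.
Social marginal cost = private MC + MEC = 56.446 + 3.392q.
Set SMC = demand: 56.446 + 3.392q = 238.476 - 1.952q → q* = 34.0625.
Gap = |44.5273 − 34.0625| = 10.4648.

10.465 units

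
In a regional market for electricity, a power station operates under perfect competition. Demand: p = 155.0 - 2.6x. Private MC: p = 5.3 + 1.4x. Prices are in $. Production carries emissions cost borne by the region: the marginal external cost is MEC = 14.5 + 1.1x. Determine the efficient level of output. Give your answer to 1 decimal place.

x* = 26.5

Social marginal cost = private MC + MEC = 19.8 + 2.5x.
Set SMC = demand: 19.8 + 2.5x = 155.0 - 2.6x → x* = 26.5098.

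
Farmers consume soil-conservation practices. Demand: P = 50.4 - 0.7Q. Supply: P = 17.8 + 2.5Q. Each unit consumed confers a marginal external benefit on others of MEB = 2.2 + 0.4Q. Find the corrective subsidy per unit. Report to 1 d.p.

Social marginal benefit = demand + MEB = 52.6 - 0.3Q.
Set SMB = MC: 52.6 - 0.3Q = 17.8 + 2.5Q → Q* = 12.4286.
The Pigouvian subsidy equals MEB at Q*: 2.2 + 0.4×12.4286 = 7.1714.

subsidy = 7.2 per unit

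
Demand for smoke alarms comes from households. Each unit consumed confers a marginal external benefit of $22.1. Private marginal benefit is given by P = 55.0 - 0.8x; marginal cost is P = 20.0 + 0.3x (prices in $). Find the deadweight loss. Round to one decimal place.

Market equilibrium (private): 20.0 + 0.3x = 55.0 - 0.8x → x_m = 31.8182.
Social marginal benefit = demand + MEB = 77.1 - 0.8x.
Set SMB = MC: 77.1 - 0.8x = 20.0 + 0.3x → x* = 51.9091.
Between x* and x_m the wedge SMB − MC runs linearly from 0 to MEB(x_m), so the loss is a triangle.
DWL = ½ × 20.0909 × 22.1000 = 222.0044.

DWL = $222.0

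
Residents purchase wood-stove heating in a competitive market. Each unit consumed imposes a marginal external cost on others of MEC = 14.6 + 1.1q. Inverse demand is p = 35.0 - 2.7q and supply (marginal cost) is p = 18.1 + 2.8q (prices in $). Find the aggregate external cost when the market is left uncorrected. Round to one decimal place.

Market equilibrium (private): 18.1 + 2.8q = 35.0 - 2.7q → q_m = 3.0727.
Total external cost = ∫₀^{q_m} (14.6 + 1.1q) dq = 14.6×3.0727 + ½×1.1×3.0727² = 50.0542.

$50.1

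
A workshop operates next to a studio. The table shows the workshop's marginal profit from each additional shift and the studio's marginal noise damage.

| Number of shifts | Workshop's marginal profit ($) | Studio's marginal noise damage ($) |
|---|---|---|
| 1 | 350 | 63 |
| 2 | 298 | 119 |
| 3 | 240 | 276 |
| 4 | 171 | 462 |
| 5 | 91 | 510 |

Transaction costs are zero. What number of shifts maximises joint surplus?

Bargaining reaches the level where marginal profit last exceeds marginal noise damage.
That holds through level 2 (298 ≥ 119) but not at 3 (240 < 276).

2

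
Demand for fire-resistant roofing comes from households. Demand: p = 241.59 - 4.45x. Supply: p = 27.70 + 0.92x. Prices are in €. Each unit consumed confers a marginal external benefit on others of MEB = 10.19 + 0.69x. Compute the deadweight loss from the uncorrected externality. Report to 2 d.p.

Market equilibrium (private): 27.70 + 0.92x = 241.59 - 4.45x → x_m = 39.8305.
Social marginal benefit = demand + MEB = 251.78 - 3.76x.
Set SMB = MC: 251.78 - 3.76x = 27.70 + 0.92x → x* = 47.8803.
The welfare-loss triangle has base |x_m − x*| and height MEB(x_m) (the vertical gap between SMB and MC is zero at x* and MEB at x_m).
DWL = ½ × 8.0498 × 37.6731 = 151.6305.

DWL = €151.63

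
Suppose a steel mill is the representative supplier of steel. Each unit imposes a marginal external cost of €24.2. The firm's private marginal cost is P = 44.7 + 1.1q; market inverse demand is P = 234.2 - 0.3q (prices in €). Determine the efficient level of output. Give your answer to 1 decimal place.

q* = 118.1

Social marginal cost = private MC + MEC = 68.9 + 1.1q.
Set SMC = demand: 68.9 + 1.1q = 234.2 - 0.3q → q* = 118.0714.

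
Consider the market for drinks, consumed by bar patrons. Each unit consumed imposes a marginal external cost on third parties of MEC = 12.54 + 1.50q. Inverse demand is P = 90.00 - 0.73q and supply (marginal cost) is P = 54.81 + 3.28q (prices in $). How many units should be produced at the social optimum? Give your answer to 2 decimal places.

q* = 4.11

Social marginal benefit = demand − MEC = 77.46 - 2.23q.
Set SMB = MC: 77.46 - 2.23q = 54.81 + 3.28q → q* = 4.1107.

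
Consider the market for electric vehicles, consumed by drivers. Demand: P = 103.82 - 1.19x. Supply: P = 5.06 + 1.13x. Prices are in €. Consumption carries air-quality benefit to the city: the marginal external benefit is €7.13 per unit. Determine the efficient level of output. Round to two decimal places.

x* = 45.64

Social marginal benefit = demand + MEB = 110.95 - 1.19x.
Set SMB = MC: 110.95 - 1.19x = 5.06 + 1.13x → x* = 45.6422.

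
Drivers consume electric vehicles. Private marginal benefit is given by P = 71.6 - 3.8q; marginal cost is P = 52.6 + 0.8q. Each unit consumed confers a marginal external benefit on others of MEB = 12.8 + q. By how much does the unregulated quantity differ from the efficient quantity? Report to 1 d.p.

Market equilibrium (private): 52.6 + 0.8q = 71.6 - 3.8q → q_m = 4.1304.
Social marginal benefit = demand + MEB = 84.4 - 2.8q.
Set SMB = MC: 84.4 - 2.8q = 52.6 + 0.8q → q* = 8.8333.
Gap = |4.1304 − 8.8333| = 4.7029.

4.7 units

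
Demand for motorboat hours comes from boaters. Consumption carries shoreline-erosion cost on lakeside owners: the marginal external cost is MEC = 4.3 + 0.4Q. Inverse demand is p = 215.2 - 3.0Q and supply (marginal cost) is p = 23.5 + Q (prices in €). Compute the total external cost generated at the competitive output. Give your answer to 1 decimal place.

€665.4

Market equilibrium (private): 23.5 + Q = 215.2 - 3.0Q → Q_m = 47.9250.
Total external cost = ∫₀^{Q_m} (4.3 + 0.4Q) dQ = 4.3×47.9250 + ½×0.4×47.9250² = 665.4386.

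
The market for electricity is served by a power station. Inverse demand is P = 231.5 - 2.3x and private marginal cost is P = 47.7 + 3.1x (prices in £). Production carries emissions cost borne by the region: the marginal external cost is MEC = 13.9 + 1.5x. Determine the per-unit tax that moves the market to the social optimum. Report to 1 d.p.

tax = £50.8 per unit

Social marginal cost = private MC + MEC = 61.6 + 4.6x.
Set SMC = demand: 61.6 + 4.6x = 231.5 - 2.3x → x* = 24.6232.
The Pigouvian tax equals MEC at x*: 13.9 + 1.5×24.6232 = 50.8348.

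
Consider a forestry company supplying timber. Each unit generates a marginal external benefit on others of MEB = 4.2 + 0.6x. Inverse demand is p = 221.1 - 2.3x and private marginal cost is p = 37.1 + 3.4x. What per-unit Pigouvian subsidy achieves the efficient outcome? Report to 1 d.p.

Social marginal cost = private MC − MEB = 32.9 + 2.8x.
Set SMC = demand: 32.9 + 2.8x = 221.1 - 2.3x → x* = 36.9020.
The Pigouvian subsidy equals MEB at x*: 4.2 + 0.6×36.9020 = 26.3412.

subsidy = 26.3 per unit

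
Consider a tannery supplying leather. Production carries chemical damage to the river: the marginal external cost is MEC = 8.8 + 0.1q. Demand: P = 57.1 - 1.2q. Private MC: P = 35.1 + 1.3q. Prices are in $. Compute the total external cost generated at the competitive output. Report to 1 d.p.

Market equilibrium (private): 35.1 + 1.3q = 57.1 - 1.2q → q_m = 8.8000.
Total external cost = ∫₀^{q_m} (8.8 + 0.1q) dq = 8.8×8.8000 + ½×0.1×8.8000² = 81.3120.

$81.3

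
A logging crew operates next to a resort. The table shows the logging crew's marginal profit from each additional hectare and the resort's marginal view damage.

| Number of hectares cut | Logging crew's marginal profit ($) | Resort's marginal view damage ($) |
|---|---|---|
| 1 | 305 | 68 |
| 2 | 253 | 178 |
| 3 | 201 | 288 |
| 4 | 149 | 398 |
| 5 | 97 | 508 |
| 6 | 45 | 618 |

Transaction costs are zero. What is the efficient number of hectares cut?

2

Bargaining reaches the level where marginal profit last exceeds marginal view damage.
That holds through level 2 (253 ≥ 178) but not at 3 (201 < 288).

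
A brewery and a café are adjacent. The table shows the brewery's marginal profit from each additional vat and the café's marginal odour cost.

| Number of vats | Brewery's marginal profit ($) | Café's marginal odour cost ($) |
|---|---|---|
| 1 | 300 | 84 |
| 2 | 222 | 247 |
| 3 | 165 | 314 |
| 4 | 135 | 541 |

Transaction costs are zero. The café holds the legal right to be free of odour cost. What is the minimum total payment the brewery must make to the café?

Efficient level: marginal profit ≥ marginal odour cost through level 1, so k* = 1.
With the café holding the right, the brewery must at least compensate total damage at k*: 84 = 84.

$84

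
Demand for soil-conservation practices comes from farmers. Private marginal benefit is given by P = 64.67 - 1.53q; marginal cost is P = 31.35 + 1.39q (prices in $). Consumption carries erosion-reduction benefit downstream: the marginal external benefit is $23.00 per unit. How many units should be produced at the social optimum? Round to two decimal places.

Social marginal benefit = demand + MEB = 87.67 - 1.53q.
Set SMB = MC: 87.67 - 1.53q = 31.35 + 1.39q → q* = 19.2877.

q* = 19.29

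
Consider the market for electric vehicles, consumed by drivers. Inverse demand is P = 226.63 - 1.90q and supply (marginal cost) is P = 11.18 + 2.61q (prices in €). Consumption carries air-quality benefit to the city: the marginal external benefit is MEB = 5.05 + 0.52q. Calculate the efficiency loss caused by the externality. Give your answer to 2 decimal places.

DWL = €111.97

Market equilibrium (private): 11.18 + 2.61q = 226.63 - 1.90q → q_m = 47.7716.
Social marginal benefit = demand + MEB = 231.68 - 1.38q.
Set SMB = MC: 231.68 - 1.38q = 11.18 + 2.61q → q* = 55.2632.
The welfare-loss triangle has base |q_m − q*| and height MEB(q_m) (the vertical gap between SMB and MC is zero at q* and MEB at q_m).
DWL = ½ × 7.4916 × 29.8912 = 111.9665.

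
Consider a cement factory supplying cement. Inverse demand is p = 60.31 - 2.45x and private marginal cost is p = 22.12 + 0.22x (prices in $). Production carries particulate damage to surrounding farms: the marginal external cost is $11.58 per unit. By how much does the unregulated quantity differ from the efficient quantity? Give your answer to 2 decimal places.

4.34 units

Market equilibrium (private): 22.12 + 0.22x = 60.31 - 2.45x → x_m = 14.3034.
Social marginal cost = private MC + MEC = 33.70 + 0.22x.
Set SMC = demand: 33.70 + 0.22x = 60.31 - 2.45x → x* = 9.9663.
Gap = |14.3034 − 9.9663| = 4.3371.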